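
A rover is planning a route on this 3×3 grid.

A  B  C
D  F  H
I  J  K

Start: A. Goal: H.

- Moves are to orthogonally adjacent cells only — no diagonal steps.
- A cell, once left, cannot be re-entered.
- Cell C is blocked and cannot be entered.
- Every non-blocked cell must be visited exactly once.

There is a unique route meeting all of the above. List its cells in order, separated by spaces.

A B F D I J K H

Need to visit all 8 open cells exactly once, starting at A and ending at H.
Cell K has only two open neighbours (H and J), so the path must pass straight through it: one of those is the cell it's entered from and the other is where it exits.
Route from A: right to B, down to F, left to D, down to I, 2× right (reaching K), up to H — 7 moves in all.
Check: all 8 open cells covered.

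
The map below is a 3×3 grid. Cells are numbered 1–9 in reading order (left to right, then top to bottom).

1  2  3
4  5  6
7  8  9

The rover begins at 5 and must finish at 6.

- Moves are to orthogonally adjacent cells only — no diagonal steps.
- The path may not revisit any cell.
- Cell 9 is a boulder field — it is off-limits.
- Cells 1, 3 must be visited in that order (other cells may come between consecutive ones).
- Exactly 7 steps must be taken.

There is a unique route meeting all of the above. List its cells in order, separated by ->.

5 -> 8 -> 7 -> 4 -> 1 -> 2 -> 3 -> 6

The waypoints must appear in the order 1, 3, with no cell reused.
Route from 5: down to 8, left to 7, 2× up (reaching 1), 2× right (reaching 3), down to 6 — 7 moves in all.
Check: order respected (1 at step 4, 3 at step 6); 7 moves as required.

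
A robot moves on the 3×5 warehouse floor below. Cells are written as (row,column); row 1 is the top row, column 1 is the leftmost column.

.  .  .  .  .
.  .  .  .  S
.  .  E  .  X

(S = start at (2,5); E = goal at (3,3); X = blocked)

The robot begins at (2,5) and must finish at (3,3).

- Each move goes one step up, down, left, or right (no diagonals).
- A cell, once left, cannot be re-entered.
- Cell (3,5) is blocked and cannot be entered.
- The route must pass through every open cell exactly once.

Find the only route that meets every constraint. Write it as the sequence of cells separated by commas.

(2,5), (1,5), (1,4), (1,3), (1,2), (1,1), (2,1), (3,1), (3,2), (2,2), (2,3), (2,4), (3,4), (3,3)

Need to visit all 14 open cells exactly once, starting at (2,5) and ending at (3,3).
Cell (1,5) has only two open neighbours ((2,5) and (1,4)), so the path must pass straight through it: one of those is the cell it's entered from and the other is where it exits.
Route from (2,5): up 1 to (1,5), left 4 to (1,1), down 2 to (3,1), right 1 to (3,2), up 1 to (2,2), right 2 to (2,4), down 1 to (3,4), left 1 to (3,3) — 13 moves in all.
Check: all 14 open cells covered.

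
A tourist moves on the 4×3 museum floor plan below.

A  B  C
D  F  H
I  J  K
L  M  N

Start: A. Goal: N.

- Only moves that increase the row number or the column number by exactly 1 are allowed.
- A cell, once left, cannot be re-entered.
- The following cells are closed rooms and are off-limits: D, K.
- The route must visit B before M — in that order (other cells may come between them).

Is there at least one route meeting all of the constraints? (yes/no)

One route that works: A → B → F → J → M → N.

yes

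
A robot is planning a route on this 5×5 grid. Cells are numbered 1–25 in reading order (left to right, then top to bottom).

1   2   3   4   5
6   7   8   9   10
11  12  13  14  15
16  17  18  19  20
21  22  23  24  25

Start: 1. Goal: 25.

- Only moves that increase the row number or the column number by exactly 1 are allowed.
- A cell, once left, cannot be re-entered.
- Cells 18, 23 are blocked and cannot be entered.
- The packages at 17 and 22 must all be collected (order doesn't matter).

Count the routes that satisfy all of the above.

0

A right/down-only route from 1 to 25 makes exactly 4 down-moves and 4 right-moves in some order.
With no other constraints that would be C(8,4) = 70 routes.
A monotone route can only reach the required cells in the order 17, 22, so split there and multiply the segment counts (each segment already excludes blocked cells): 1→17: 4; 17→22: 1; 22→25: 0; product = 0.
No route satisfies every constraint, so the count is 0.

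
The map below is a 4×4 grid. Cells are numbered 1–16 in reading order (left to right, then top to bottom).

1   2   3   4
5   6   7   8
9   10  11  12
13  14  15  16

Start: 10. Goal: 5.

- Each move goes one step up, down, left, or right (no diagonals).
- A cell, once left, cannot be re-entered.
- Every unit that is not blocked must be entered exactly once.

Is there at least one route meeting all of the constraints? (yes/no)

no

Colour the cells like a checkerboard: each orthogonal step flips colour, so a Hamiltonian route alternates colours. Here there are 8 cells of one colour and 8 of the other, with start on the same colour as the goal — the counts and endpoints can't be arranged into an alternating sequence of length 16, so no Hamiltonian route exists.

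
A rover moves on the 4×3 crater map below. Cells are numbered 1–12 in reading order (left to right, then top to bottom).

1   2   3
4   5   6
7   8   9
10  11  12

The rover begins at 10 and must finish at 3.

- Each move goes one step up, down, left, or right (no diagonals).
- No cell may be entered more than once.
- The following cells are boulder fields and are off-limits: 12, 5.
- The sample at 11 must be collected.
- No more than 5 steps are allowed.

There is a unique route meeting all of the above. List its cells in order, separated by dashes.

The 5-move cap with required stops at 11 leaves no slack for detours.
Route from 10: right 1 to 11, up 1 to 8, right 1 to 9, up 2 to 3 — 5 moves in all.
Check: all required cells visited; 5 ≤ 5 moves.

10 - 11 - 8 - 9 - 6 - 3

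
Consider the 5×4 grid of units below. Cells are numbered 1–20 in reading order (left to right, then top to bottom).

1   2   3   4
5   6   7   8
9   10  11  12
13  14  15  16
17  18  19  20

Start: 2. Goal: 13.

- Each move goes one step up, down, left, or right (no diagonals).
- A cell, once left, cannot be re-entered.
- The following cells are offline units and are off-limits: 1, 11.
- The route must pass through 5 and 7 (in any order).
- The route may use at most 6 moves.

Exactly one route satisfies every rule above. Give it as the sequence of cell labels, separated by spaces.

The 6-move cap with required stops at 5, 7 leaves no slack for detours.
Route from 2: right 1 to 3, down 1 to 7, left 2 to 5, down 2 to 13 — 6 moves in all.
Check: all required cells visited; 6 ≤ 6 moves.

2 3 7 6 5 9 13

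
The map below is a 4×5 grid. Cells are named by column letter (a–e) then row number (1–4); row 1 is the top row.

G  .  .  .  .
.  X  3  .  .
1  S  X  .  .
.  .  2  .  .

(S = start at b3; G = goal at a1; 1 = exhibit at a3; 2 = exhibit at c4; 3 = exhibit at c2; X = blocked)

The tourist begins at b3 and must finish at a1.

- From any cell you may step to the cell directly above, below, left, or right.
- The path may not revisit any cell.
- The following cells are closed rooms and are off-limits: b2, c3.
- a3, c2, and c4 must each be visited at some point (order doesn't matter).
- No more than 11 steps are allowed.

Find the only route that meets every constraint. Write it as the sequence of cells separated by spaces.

Any route must reach a3, c2, and c4 and still end at a1 within 11 moves, so the order of the required stops is forced.
Route from b3: left to a3, down to a4, 3× right (reaching d4), 2× up (reaching d2), left to c2, up to c1, 2× left (reaching a1) — 11 moves in all.
Check: all required cells visited; 11 ≤ 11 moves.

b3 a3 a4 b4 c4 d4 d3 d2 c2 c1 b1 a1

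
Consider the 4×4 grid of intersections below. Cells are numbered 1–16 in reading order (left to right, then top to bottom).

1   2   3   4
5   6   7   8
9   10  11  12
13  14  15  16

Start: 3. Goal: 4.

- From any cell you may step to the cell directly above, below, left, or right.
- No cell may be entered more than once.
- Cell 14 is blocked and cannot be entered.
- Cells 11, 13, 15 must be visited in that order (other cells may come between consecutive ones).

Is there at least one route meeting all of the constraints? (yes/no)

13 must be visited but has only one open neighbour (9), and it is neither the start nor the goal — the route would have to enter and leave through 9, re-entering it.

no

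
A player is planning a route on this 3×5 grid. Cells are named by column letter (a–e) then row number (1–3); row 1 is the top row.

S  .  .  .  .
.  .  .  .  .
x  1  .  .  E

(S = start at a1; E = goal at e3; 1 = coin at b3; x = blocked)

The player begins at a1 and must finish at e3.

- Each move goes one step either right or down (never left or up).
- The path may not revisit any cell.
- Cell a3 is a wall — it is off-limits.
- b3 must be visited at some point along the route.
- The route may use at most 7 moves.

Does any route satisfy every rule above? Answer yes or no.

yes

One route that works: a1 → a2 → b2 → b3 → c3 → d3 → e3.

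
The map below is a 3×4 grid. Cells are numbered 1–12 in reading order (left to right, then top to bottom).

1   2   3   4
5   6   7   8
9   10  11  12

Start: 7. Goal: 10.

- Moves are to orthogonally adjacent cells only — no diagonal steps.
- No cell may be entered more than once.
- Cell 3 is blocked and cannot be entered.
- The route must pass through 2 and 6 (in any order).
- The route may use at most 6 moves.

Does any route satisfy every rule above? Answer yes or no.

One route that works: 7 → 6 → 2 → 1 → 5 → 9 → 10.

yes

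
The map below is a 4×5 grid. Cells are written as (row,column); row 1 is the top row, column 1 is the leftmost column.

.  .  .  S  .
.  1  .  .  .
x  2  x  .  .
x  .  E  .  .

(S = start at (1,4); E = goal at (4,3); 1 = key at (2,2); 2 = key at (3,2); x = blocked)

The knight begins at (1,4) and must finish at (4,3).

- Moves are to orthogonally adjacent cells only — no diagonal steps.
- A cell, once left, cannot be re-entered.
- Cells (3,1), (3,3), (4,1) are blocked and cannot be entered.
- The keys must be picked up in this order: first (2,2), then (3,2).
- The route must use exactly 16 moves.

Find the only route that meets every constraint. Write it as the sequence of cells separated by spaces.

(1,4) (1,5) (2,5) (3,5) (4,5) (4,4) (3,4) (2,4) (2,3) (1,3) (1,2) (1,1) (2,1) (2,2) (3,2) (4,2) (4,3)

The waypoints must appear in the order (2,2), (3,2), with no cell reused.
Route from (1,4): right 1 to (1,5), down 3 to (4,5), left 1 to (4,4), up 2 to (2,4), left 1 to (2,3), up 1 to (1,3), left 2 to (1,1), down 1 to (2,1), right 1 to (2,2), down 2 to (4,2), right 1 to (4,3) — 16 moves in all.
Check: order respected (1 at step 13, 2 at step 14); 16 moves as required.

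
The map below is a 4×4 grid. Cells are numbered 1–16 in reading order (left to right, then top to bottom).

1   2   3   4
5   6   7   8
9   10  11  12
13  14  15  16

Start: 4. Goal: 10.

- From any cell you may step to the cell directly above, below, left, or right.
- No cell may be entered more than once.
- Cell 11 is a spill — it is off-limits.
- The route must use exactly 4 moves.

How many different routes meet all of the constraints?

Need simple routes of exactly 4 moves from 4 to 10 (Manhattan distance 4, so 0 moves are spent on a detour and 0 undoing it).
Enumerating: 4 8 7 6 10 | 4 3 7 6 10 | 4 3 2 6 10.
That gives 3 routes.

3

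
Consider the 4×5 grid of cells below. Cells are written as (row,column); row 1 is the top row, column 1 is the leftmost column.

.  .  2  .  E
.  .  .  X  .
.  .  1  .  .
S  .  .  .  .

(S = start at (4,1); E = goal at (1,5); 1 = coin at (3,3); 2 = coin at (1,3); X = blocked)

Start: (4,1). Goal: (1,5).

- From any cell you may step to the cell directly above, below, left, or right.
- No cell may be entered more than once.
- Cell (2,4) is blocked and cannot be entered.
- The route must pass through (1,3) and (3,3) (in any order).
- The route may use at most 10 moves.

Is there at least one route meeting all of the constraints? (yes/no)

One route that works: (4,1) → (3,1) → (3,2) → (3,3) → (2,3) → (1,3) → (1,4) → (1,5).

yes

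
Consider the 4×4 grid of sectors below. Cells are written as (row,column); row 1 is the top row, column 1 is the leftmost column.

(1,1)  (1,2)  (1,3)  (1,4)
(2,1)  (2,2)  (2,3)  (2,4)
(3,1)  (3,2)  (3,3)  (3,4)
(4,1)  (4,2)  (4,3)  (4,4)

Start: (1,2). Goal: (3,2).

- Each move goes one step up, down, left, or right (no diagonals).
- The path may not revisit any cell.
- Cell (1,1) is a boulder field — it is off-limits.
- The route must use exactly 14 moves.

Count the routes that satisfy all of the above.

Need simple routes of exactly 14 moves from (1,2) to (3,2) (Manhattan distance 2, so 6 moves are spent on a detour and 6 undoing it).
Enumerating: (1,2) (2,2) (2,1) (3,1) (4,1) (4,2) (4,3) (4,4) (3,4) (2,4) (1,4) (1,3) (2,3) (3,3) (3,2) | (1,2) (1,3) (1,4) (2,4) (3,4) (4,4) (4,3) (3,3) (2,3) (2,2) (2,1) (3,1) (4,1) (4,2) (3,2) | (1,2) (1,3) (1,4) (2,4) (3,4) (4,4) (4,3) (4,2) (4,1) (3,1) (2,1) (2,2) (2,3) (3,3) (3,2) | (1,2) (1,3) (1,4) (2,4) (2,3) (3,3) (3,4) (4,4) (4,3) (4,2) (4,1) (3,1) (2,1) (2,2) (3,2) | (1,2) (1,3) (1,4) (2,4) (2,3) (2,2) (2,1) (3,1) (4,1) (4,2) (4,3) (4,4) (3,4) (3,3) (3,2).
That gives 5 routes.

5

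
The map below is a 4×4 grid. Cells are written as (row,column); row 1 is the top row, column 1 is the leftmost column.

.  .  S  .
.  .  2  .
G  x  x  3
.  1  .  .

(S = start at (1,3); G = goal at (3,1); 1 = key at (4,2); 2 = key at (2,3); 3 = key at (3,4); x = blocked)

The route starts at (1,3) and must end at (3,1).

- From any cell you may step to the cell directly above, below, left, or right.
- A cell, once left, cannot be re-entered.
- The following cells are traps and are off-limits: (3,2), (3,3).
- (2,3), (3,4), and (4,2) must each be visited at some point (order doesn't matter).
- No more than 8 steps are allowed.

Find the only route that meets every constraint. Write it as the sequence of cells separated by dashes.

Any route must reach (2,3), (3,4), and (4,2) and still end at (3,1) within 8 moves, so the order of the required stops is forced.
Route from (1,3): down 1 to (2,3), right 1 to (2,4), down 2 to (4,4), left 3 to (4,1), up 1 to (3,1) — 8 moves in all.
Check: all required cells visited; 8 ≤ 8 moves.

(1,3) - (2,3) - (2,4) - (3,4) - (4,4) - (4,3) - (4,2) - (4,1) - (3,1)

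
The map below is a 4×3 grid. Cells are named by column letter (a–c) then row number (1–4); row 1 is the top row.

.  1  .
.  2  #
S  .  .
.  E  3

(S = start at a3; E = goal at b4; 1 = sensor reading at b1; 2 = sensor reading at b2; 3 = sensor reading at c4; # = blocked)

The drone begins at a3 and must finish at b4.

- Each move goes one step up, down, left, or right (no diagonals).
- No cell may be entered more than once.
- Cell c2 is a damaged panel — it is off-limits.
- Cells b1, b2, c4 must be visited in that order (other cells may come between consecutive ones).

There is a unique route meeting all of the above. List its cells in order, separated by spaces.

The waypoints must appear in the order b1, b2, c4, with no cell reused.
Route from a3: 2× up (reaching a1), right to b1, 2× down (reaching b3), right to c3, down to c4, left to b4 — 8 moves in all.
Check: order respected (1 at step 3, 2 at step 4, 3 at step 7).

a3 a2 a1 b1 b2 b3 c3 c4 b4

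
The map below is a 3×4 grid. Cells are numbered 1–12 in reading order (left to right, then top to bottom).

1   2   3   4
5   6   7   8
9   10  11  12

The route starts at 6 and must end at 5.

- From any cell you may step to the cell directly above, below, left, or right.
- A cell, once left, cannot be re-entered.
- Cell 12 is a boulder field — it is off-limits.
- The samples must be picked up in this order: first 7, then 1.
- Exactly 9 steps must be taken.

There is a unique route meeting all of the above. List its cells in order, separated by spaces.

The waypoints must appear in the order 7, 1, with no cell reused.
Route from 6: down to 10, right to 11, up to 7, right to 8, up to 4, 3× left (reaching 1), down to 5 — 9 moves in all.
Check: order respected (7 at step 3, 1 at step 8); 9 moves as required.

6 10 11 7 8 4 3 2 1 5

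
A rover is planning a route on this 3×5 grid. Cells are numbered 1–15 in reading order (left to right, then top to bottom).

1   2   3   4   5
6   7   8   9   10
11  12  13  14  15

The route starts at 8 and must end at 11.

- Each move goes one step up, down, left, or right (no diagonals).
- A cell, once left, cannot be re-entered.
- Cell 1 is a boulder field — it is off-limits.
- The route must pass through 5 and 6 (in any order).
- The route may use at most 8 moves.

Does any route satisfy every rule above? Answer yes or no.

no

Even ignoring the no-revisit rule, getting from 8 to 11, taking the cheapest ordering 8 → 5 → 6 → 11 needs at least 3 + 5 + 1 = 9 moves (Manhattan distance per leg), which exceeds the 8-move limit.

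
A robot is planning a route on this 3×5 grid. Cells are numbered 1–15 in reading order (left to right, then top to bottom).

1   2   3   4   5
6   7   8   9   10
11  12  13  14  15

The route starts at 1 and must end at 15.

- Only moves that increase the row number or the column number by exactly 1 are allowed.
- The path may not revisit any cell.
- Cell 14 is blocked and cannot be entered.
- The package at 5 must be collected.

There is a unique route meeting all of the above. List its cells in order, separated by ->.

1 -> 2 -> 3 -> 4 -> 5 -> 10 -> 15

Moves only go right or down, so the column and row indices never decrease.
Route from 1: 4× right (reaching 5), 2× down (reaching 15) — 6 moves in all.
Check: all required cells visited.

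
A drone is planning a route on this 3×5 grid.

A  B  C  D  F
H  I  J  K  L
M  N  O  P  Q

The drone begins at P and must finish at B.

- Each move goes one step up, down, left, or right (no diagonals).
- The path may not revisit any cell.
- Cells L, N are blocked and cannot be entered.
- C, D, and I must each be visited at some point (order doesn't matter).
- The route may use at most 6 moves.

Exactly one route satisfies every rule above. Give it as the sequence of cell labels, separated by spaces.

P K D C J I B

Any route must reach C, D, and I and still end at B within 6 moves, so the order of the required stops is forced.
Route from P: up 2 to D, left 1 to C, down 1 to J, left 1 to I, up 1 to B — 6 moves in all.
Check: all required cells visited; 6 ≤ 6 moves.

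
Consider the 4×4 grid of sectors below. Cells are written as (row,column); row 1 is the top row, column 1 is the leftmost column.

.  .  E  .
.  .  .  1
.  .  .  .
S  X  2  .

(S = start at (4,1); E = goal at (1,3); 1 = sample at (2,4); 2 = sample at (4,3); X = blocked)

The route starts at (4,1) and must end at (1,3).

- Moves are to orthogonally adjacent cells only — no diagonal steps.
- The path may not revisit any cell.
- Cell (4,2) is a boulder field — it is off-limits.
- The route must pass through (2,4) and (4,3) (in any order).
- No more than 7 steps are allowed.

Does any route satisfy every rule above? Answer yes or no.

no

Even ignoring the no-revisit rule, getting from (4,1) to (1,3), taking the cheapest ordering (4,1) → (4,3) → (2,4) → (1,3) needs at least 4 + 3 + 2 = 9 moves (fewest moves per leg, detouring around blocked cells), which exceeds the 7-move limit.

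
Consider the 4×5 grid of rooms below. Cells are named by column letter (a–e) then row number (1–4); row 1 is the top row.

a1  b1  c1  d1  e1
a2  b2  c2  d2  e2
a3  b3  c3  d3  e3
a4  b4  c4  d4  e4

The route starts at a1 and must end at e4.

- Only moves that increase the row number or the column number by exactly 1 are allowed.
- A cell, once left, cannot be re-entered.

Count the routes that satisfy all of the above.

A right/down-only route from a1 to e4 makes exactly 3 down-moves and 4 right-moves in some order.
With no other constraints that would be C(7,3) = 35 routes.
That gives 35 routes.

35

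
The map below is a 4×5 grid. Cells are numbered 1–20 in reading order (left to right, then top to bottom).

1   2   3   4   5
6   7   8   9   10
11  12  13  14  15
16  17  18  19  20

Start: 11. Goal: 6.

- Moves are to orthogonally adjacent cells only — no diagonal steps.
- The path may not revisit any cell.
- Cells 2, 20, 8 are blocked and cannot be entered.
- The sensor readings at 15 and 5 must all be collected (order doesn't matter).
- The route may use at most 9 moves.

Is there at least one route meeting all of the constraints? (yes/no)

no

Even ignoring the no-revisit rule, getting from 11 to 6, taking the cheapest ordering 11 → 5 → 15 → 6 needs at least 6 + 2 + 5 = 13 moves (Manhattan distance per leg), which exceeds the 9-move limit.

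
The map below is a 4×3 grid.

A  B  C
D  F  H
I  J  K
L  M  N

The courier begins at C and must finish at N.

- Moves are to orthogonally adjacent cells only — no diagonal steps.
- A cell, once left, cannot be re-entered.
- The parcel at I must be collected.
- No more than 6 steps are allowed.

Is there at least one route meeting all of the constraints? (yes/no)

Even ignoring the no-revisit rule, getting from C to N via I needs at least 4 + 3 = 7 moves (Manhattan distance per leg), which exceeds the 6-move limit.

no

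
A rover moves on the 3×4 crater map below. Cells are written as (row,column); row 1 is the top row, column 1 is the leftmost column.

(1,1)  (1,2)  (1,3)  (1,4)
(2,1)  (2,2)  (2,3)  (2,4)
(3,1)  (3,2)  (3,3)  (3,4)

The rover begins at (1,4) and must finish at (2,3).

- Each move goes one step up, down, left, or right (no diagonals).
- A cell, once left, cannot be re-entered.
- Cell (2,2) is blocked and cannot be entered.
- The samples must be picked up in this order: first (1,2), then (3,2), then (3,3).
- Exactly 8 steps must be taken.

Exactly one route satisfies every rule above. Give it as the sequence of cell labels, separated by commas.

(1,4), (1,3), (1,2), (1,1), (2,1), (3,1), (3,2), (3,3), (2,3)

The waypoints must appear in the order (1,2), (3,2), (3,3), with no cell reused.
Route from (1,4): left 3 to (1,1), down 2 to (3,1), right 2 to (3,3), up 1 to (2,3) — 8 moves in all.
Check: order respected ((1,2) at step 2, (3,2) at step 6, (3,3) at step 7); 8 moves as required.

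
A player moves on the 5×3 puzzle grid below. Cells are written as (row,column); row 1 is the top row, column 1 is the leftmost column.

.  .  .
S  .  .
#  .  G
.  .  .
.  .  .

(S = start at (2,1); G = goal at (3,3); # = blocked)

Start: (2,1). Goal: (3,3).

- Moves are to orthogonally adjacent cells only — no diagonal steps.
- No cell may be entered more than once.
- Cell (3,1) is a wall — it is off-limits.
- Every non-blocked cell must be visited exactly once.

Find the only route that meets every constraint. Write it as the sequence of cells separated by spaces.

Need to visit all 14 open cells exactly once, starting at (2,1) and ending at (3,3).
Cell (1,3) has only two open neighbours ((2,3) and (1,2)), so the path must pass straight through it: one of those is the cell it's entered from and the other is where it exits.
Route from (2,1): up 1 to (1,1), right 2 to (1,3), down 1 to (2,3), left 1 to (2,2), down 2 to (4,2), left 1 to (4,1), down 1 to (5,1), right 2 to (5,3), up 2 to (3,3) — 13 moves in all.
Check: all 14 open cells covered.

(2,1) (1,1) (1,2) (1,3) (2,3) (2,2) (3,2) (4,2) (4,1) (5,1) (5,2) (5,3) (4,3) (3,3)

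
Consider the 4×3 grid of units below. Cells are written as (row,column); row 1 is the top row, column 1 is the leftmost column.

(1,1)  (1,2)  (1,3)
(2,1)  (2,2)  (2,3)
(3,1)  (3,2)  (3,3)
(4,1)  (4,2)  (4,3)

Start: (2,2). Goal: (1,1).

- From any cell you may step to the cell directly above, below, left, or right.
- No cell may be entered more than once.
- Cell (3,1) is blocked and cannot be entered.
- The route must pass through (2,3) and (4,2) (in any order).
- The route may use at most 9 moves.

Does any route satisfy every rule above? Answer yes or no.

One route that works: (2,2) → (3,2) → (4,2) → (4,3) → (3,3) → (2,3) → (1,3) → (1,2) → (1,1).

yes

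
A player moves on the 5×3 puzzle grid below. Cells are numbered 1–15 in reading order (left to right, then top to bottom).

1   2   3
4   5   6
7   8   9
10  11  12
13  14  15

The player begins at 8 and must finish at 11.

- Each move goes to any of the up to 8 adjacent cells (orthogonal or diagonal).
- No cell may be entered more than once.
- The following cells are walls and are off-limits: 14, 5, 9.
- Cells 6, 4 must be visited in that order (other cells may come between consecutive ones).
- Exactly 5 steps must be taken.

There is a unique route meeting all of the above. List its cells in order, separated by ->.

The waypoints must appear in the order 6, 4, with no cell reused.
Route from 8: up-right 1 to 6, up-left 1 to 2, down-left 1 to 4, down 1 to 7, down-right 1 to 11 — 5 moves in all.
Check: order respected (6 at step 1, 4 at step 3); 5 moves as required.

8 -> 6 -> 2 -> 4 -> 7 -> 11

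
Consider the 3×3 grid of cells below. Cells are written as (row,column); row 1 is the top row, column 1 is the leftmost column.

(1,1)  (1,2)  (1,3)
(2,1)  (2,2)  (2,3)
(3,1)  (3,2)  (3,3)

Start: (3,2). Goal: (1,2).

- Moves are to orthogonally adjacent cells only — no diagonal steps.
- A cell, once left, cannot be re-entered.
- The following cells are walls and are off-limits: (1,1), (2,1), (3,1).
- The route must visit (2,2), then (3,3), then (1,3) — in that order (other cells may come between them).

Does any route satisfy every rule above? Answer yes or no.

no

Even ignoring the required order, no revisit-free route from (3,2) to (1,2) manages to pass through all of (2,2), (3,3), and (1,3): branching out from (3,2), every path either misses one of them or, having collected them, can no longer reach (1,2) without re-entering a cell.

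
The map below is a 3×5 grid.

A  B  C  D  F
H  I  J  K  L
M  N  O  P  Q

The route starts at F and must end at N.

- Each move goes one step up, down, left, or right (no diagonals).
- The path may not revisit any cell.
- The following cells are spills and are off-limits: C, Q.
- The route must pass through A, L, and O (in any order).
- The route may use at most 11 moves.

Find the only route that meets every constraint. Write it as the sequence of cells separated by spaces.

F L K P O J I B A H M N

The budget equals the shortest possible length, so every move has to be on a shortest route through the required cells.
Route from F: down 1 to L, left 1 to K, down 1 to P, left 1 to O, up 1 to J, left 1 to I, up 1 to B, left 1 to A, down 2 to M, right 1 to N — 11 moves in all.
Check: all required cells visited; 11 ≤ 11 moves.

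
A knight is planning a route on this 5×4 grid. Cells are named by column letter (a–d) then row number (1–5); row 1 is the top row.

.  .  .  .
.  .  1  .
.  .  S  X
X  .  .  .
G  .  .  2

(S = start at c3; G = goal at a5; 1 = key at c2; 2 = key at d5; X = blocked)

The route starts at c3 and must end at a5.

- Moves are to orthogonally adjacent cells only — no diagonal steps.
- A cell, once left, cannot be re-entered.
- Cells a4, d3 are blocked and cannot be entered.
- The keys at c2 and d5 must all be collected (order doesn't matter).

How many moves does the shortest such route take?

Any route passes through c2 and d5 in some order between c3 and a5. Summing Manhattan distances along each leg and taking the cheapest ordering (c3 → c2 → d5 → a5) gives a lower bound of 1 + 4 + 3 = 8 moves.
The shortest route satisfying every rule uses 10 moves: c3 → c2 → b2 → b3 → b4 → c4 → d4 → d5 → c5 → b5 → a5.
The no-revisit rule (legs can't share cells) pushes the minimum above the 8-move bound; an exhaustive check rules out every length from 8 to 9, leaving 10 as the minimum.

10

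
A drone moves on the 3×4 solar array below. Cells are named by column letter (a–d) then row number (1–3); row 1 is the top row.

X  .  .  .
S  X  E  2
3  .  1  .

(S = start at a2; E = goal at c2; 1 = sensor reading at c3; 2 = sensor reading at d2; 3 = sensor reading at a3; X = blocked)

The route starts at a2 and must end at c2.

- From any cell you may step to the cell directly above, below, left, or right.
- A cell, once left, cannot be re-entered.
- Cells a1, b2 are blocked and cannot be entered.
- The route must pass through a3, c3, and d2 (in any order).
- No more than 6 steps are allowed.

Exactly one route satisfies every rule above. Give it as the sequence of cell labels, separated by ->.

Any route must reach a3, c3, and d2 and still end at c2 within 6 moves, so the order of the required stops is forced.
Route from a2: down to a3, 3× right (reaching d3), up to d2, left to c2 — 6 moves in all.
Check: all required cells visited; 6 ≤ 6 moves.

a2 -> a3 -> b3 -> c3 -> d3 -> d2 -> c2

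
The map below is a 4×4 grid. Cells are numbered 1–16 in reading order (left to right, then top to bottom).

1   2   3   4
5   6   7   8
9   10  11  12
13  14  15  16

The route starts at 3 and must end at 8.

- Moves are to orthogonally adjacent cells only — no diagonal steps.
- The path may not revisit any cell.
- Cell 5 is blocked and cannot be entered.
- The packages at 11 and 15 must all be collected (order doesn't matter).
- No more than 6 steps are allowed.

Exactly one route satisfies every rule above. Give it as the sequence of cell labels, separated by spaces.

The 6-move cap with required stops at 11, 15 leaves no slack for detours.
Route from 3: 3× down (reaching 15), right to 16, 2× up (reaching 8) — 6 moves in all.
Check: all required cells visited; 6 ≤ 6 moves.

3 7 11 15 16 12 8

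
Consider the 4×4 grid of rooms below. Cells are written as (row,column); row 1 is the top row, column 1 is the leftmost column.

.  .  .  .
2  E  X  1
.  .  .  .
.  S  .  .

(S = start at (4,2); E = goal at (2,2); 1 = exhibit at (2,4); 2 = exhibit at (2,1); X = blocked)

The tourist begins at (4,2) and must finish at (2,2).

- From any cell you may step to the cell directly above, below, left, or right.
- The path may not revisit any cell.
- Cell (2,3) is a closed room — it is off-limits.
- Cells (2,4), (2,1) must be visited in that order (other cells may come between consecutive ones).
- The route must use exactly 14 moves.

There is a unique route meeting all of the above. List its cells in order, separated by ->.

The waypoints must appear in the order (2,4), (2,1), with no cell reused.
Route from (4,2): left to (4,1), up to (3,1), 2× right (reaching (3,3)), down to (4,3), right to (4,4), 3× up (reaching (1,4)), 3× left (reaching (1,1)), down to (2,1), right to (2,2) — 14 moves in all.
Check: order respected (1 at step 8, 2 at step 13); 14 moves as required.

(4,2) -> (4,1) -> (3,1) -> (3,2) -> (3,3) -> (4,3) -> (4,4) -> (3,4) -> (2,4) -> (1,4) -> (1,3) -> (1,2) -> (1,1) -> (2,1) -> (2,2)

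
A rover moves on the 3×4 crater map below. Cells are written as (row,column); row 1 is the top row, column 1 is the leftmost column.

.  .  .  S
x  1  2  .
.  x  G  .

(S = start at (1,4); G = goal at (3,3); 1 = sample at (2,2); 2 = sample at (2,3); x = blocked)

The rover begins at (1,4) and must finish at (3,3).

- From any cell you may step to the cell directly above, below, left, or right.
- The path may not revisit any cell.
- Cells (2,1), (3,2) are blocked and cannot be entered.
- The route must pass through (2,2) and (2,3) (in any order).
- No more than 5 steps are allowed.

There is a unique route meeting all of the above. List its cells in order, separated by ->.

(1,4) -> (1,3) -> (1,2) -> (2,2) -> (2,3) -> (3,3)

The budget equals the shortest possible length, so every move has to be on a shortest route through the required cells.
Route from (1,4): 2× left (reaching (1,2)), down to (2,2), right to (2,3), down to (3,3) — 5 moves in all.
Check: all required cells visited; 5 ≤ 5 moves.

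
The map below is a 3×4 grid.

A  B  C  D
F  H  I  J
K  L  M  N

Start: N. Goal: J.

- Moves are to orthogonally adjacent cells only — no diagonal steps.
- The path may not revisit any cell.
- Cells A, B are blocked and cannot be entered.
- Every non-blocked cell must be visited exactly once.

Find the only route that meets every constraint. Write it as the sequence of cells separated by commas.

Need to visit all 10 open cells exactly once, starting at N and ending at J.
Route from N: 3× left (reaching K), up to F, 2× right (reaching I), up to C, right to D, down to J — 9 moves in all.
Check: all 10 open cells covered.

N, M, L, K, F, H, I, C, D, J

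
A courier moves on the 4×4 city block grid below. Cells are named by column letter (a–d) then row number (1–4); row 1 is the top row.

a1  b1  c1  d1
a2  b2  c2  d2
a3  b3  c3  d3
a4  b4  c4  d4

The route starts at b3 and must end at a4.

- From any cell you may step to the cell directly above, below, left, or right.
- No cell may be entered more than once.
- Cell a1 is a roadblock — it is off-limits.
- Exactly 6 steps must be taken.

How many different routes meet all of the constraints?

Need simple routes of exactly 6 moves from b3 to a4 (Manhattan distance 2, so 2 moves are spent on a detour and 2 undoing it).
Enumerating: b3 b2 c2 c3 c4 b4 a4 | b3 c3 c2 b2 a2 a3 a4 | b3 c3 d3 d4 c4 b4 a4.
That gives 3 routes.

3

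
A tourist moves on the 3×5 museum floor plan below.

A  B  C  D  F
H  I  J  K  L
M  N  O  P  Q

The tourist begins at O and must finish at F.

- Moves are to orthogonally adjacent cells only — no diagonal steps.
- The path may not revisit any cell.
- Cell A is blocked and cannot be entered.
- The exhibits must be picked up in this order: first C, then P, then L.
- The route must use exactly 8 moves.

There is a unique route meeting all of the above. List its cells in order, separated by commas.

The waypoints must appear in the order C, P, L, with no cell reused.
Route from O: up 2 to C, right 1 to D, down 2 to P, right 1 to Q, up 2 to F — 8 moves in all.
Check: order respected (C at step 2, P at step 5, L at step 7); 8 moves as required.

O, J, C, D, K, P, Q, L, F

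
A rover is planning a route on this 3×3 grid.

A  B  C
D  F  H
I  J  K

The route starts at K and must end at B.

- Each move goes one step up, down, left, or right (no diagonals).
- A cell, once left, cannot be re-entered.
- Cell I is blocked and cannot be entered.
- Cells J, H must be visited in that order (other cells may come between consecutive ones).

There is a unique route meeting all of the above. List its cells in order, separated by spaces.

K J F H C B

The waypoints must appear in the order J, H, with no cell reused.
Route from K: left 1 to J, up 1 to F, right 1 to H, up 1 to C, left 1 to B — 5 moves in all.
Check: order respected (J at step 1, H at step 3).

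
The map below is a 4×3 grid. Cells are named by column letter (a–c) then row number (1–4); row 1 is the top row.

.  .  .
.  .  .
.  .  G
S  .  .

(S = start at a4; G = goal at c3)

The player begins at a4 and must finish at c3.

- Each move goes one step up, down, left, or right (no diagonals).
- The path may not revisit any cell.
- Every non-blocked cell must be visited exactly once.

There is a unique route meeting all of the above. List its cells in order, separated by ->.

Need to visit all 12 open cells exactly once, starting at a4 and ending at c3.
Cell c4 has only two open neighbours (c3 and b4), so the path must pass straight through it: one of those is the cell it's entered from and the other is where it exits.
Route from a4: up 3 to a1, right 2 to c1, down 1 to c2, left 1 to b2, down 2 to b4, right 1 to c4, up 1 to c3 — 11 moves in all.
Check: all 12 open cells covered.

a4 -> a3 -> a2 -> a1 -> b1 -> c1 -> c2 -> b2 -> b3 -> b4 -> c4 -> c3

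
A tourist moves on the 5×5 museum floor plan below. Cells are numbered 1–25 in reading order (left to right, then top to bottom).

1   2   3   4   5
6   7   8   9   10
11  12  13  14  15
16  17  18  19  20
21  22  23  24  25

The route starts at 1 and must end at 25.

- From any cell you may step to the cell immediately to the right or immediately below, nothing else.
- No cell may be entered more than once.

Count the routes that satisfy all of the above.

A right/down-only route from 1 to 25 makes exactly 4 down-moves and 4 right-moves in some order.
With no other constraints that would be C(8,4) = 70 routes.
That gives 70 routes.

70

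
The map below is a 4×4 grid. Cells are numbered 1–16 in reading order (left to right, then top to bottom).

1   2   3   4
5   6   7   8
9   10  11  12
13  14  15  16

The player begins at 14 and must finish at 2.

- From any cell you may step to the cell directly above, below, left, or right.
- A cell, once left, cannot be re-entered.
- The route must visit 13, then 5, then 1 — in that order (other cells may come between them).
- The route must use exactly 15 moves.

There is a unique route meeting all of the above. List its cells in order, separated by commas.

14, 13, 9, 10, 11, 15, 16, 12, 8, 4, 3, 7, 6, 5, 1, 2

The waypoints must appear in the order 13, 5, 1, with no cell reused.
Route from 14: left 1 to 13, up 1 to 9, right 2 to 11, down 1 to 15, right 1 to 16, up 3 to 4, left 1 to 3, down 1 to 7, left 2 to 5, up 1 to 1, right 1 to 2 — 15 moves in all.
Check: order respected (13 at step 1, 5 at step 13, 1 at step 14); 15 moves as required.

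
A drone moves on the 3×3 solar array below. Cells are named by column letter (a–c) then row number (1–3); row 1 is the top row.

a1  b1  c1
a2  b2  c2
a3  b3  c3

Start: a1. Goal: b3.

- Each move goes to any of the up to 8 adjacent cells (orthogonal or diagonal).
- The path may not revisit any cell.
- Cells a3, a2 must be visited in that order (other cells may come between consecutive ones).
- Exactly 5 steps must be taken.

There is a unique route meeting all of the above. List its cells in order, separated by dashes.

a1 - b1 - b2 - a3 - a2 - b3

The waypoints must appear in the order a3, a2, with no cell reused.
Route from a1: right to b1, down to b2, down-left to a3, up to a2, down-right to b3 — 5 moves in all.
Check: order respected (a3 at step 3, a2 at step 4); 5 moves as required.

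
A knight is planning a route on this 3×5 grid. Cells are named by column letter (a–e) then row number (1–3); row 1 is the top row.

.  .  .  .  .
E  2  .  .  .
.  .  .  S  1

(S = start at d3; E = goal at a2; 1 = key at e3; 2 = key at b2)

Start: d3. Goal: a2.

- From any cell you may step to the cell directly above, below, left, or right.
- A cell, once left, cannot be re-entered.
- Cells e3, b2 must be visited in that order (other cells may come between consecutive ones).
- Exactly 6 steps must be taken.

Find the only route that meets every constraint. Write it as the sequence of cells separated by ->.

The waypoints must appear in the order e3, b2, with no cell reused.
Route from d3: right 1 to e3, up 1 to e2, left 4 to a2 — 6 moves in all.
Check: order respected (1 at step 1, 2 at step 5); 6 moves as required.

d3 -> e3 -> e2 -> d2 -> c2 -> b2 -> a2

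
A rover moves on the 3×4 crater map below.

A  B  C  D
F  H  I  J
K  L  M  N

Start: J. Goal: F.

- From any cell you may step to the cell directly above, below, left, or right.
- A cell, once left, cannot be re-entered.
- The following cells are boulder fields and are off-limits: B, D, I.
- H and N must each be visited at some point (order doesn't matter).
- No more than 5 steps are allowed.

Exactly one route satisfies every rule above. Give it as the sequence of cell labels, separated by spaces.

J N M L H F

The budget equals the shortest possible length, so every move has to be on a shortest route through the required cells.
Route from J: down 1 to N, left 2 to L, up 1 to H, left 1 to F — 5 moves in all.
Check: all required cells visited; 5 ≤ 5 moves.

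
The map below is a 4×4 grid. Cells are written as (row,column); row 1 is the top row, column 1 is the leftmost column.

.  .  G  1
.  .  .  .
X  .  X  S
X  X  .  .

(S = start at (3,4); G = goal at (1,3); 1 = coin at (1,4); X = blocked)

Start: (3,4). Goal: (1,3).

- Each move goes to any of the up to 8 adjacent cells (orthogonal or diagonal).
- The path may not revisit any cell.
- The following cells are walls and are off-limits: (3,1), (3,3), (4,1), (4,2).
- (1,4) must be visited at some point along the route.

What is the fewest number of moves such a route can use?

Any route passes through (1,4) somewhere between (3,4) and (1,3). Summing Chebyshev distances along the two legs ((3,4) → (1,4) → (1,3)) gives a lower bound of 2 + 1 = 3 moves.
A route of 3 moves achieves this: (3,4) → (2,3) → (1,4) → (1,3).
Since 3 matches the lower bound, it is optimal.

3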